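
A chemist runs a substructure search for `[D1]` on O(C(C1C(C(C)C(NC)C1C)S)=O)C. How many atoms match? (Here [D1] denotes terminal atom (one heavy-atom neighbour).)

6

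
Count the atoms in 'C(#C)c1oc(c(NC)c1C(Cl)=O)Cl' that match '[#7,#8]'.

The query [#7,#8] means: nitrogen or oxygen (comma = OR).
Check the 13 heavy atoms by environment: 1× o (aromatic) → match; 4× c (aromatic) → no; 4× C → no; 1× O → match; 2× Cl → no; 1× N → match.
Summing the matching environments: 1 + 1 + 1 = 3 matching atoms.

3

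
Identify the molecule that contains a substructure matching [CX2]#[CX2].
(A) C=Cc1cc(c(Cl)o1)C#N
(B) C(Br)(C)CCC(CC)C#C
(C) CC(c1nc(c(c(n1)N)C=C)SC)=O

[CX2]#[CX2] describes a carbon-carbon triple bond (an alkyne).
(A) has a vinyl group (-CH=CH2) but the C=C is a double bond; both carbons are CX3, not CX2.
(B) contains an ethynyl group (-C#CH), which satisfies every atom and bond constraint.
(C) has a vinyl group (-CH=CH2) but the C=C is a double bond; both carbons are CX3, not CX2.
So the answer is (B).

B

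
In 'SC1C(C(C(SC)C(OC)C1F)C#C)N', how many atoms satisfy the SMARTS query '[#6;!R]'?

4

Check the 15 heavy atoms by environment: 6× C (in 6-ring) → no; 1× O (acyclic) → no; 4× C (acyclic) → match; 1× N (acyclic) → no; 2× S (acyclic) → no; 1× F (acyclic) → no.
That gives 4 matching atoms.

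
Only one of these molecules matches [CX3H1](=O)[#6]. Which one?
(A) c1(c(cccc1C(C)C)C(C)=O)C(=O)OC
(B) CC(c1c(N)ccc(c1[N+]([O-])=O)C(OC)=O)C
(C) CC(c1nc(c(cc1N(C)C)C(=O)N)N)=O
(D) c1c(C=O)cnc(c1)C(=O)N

[CX3H1](=O)[#6] describes an sp2 carbon with one H, double-bonded to O and single-bonded to carbon (an aldehyde).
(A) has an acetyl/ketone group (-C(=O)CH3) but the carbonyl carbon has H0 (two carbon neighbours), not H1.
(B) has a methyl-ester group (-C(=O)OCH3) but the carbonyl carbon has H0, not H1.
(C) has an acetyl/ketone group (-C(=O)CH3) but the carbonyl carbon has H0 (two carbon neighbours), not H1.
(D) contains an aldehyde (-CHO), which satisfies every atom and bond constraint.
So the answer is (D).

D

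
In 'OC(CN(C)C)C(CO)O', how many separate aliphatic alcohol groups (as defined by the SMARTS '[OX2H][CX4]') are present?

3

[OX2H][CX4] is the SMARTS for an aliphatic alcohol: a hydroxyl oxygen bound to an sp3 (X4) carbon.
The molecule carries 3 separate instances of a hydroxyl group (-OH) meeting every constraint; each maps to a distinct set of atoms, giving 3 matches.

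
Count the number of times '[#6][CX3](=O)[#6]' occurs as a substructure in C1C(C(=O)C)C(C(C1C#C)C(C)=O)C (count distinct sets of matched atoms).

2

[#6][CX3](=O)[#6] is the SMARTS for a ketone: a carbonyl carbon (no H) flanked by two carbons.
The molecule carries 2 separate instances of an acetyl/ketone group (-C(=O)CH3) meeting every constraint; each maps to a distinct set of atoms, giving 2 matches.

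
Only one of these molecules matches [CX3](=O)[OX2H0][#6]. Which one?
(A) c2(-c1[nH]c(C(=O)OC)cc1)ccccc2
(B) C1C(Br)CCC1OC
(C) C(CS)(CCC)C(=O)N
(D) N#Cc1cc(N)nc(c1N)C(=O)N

A

[CX3](=O)[OX2H0][#6] describes a carbonyl carbon bonded to an oxygen that is itself bonded to carbon (no H on that O) (an ester).
(A) contains a methyl-ester group (-C(=O)OCH3), which satisfies every atom and bond constraint.
(B) has a methoxy ether (-OCH3) but the ether oxygen is not adjacent to a C=O carbon.
(C) has a primary amide (-C(=O)NH2) but the carbonyl is bonded to N, not to an O-C linkage.
(D) has a primary amide (-C(=O)NH2) but the carbonyl is bonded to N, not to an O-C linkage.
So the answer is (A).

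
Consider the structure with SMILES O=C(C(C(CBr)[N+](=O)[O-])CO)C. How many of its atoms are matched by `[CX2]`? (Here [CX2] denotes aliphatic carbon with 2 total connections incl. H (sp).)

The query [CX2] means: C with X2: aliphatic carbon with exactly 2 total connections.
Check the 12 heavy atoms by environment: 5× C (X4) → no; 1× N (charge +1, X3) → no; 1× O (charge -1, X1) → no; 2× O (X1) → no; 1× C (X3) → no; 1× O (X2) → no; 1× Br (X1) → no.
No environment satisfies the query, so 0 matching atoms.

0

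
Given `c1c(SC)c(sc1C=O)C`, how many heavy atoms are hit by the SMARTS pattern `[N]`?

0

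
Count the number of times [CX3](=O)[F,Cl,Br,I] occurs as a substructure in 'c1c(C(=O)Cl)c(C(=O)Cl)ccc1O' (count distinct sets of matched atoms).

[CX3](=O)[F,Cl,Br,I] is the SMARTS for an acyl halide: a carbonyl carbon bonded to a halogen.
The molecule carries 2 separate instances of an acyl chloride (-C(=O)Cl) meeting every constraint; each maps to a distinct set of atoms, giving 2 matches.

2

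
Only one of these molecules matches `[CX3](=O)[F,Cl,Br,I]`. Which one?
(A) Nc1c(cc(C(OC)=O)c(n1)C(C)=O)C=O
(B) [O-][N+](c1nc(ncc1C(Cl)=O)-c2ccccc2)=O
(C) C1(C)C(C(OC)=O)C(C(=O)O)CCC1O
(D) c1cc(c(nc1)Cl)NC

B

[CX3](=O)[F,Cl,Br,I] describes a carbonyl carbon bonded to a halogen (an acyl halide).
(A) has a methyl-ester group (-C(=O)OCH3) but the carbonyl is bonded to -O-C, not to a halogen.
(B) contains an acyl chloride (-C(=O)Cl), which satisfies every atom and bond constraint.
(C) has a carboxylic acid group (-C(=O)OH) but the carbonyl is bonded to -OH, not to a halogen.
(D) has a chloro substituent but the Cl is not on a carbonyl carbon.
So the answer is (B).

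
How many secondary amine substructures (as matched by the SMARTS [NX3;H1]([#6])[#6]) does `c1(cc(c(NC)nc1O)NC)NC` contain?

3

[NX3;H1]([#6])[#6] is the SMARTS for a secondary amine: a trivalent nitrogen with one H, bonded to two carbons.
The molecule carries 3 separate instances of an N-methylamino group (-NHCH3) meeting every constraint; each maps to a distinct set of atoms, giving 3 matches.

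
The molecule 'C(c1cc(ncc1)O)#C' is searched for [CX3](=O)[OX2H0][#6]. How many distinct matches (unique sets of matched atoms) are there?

0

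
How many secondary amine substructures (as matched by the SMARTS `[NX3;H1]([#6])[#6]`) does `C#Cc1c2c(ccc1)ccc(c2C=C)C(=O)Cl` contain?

0

[NX3;H1]([#6])[#6] is the SMARTS for a secondary amine: a trivalent nitrogen with one H, bonded to two carbons.
No fragment in the molecule satisfies every constraint, giving 0 matches.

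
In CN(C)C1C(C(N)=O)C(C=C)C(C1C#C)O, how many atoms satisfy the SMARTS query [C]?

The query [C] means: uppercase C matches aliphatic (non-aromatic) carbon only.
Check the 16 heavy atoms by environment: 12× C → match; 2× N → no; 2× O → no.
That gives 12 matching atoms.

12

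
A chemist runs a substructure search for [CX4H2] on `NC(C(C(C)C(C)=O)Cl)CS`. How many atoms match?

Check the 11 heavy atoms by environment: 2× C (H3, X4) → no; 3× C (H1, X4) → no; 1× C (H2, X4) → match; 1× Cl (H0, X1) → no; 1× C (H0, X3) → no; 1× O (H0, X1) → no; 1× N (H2, X3) → no; 1× S (H1, X2) → no.
That gives 1 matching atom.

1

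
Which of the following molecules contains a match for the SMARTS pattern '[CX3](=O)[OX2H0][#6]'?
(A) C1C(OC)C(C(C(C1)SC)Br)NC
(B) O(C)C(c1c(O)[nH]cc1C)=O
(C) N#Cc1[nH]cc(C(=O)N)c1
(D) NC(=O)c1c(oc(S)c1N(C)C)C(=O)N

[CX3](=O)[OX2H0][#6] describes a carbonyl carbon bonded to an oxygen that is itself bonded to carbon (no H on that O) (an ester).
(A) has a methoxy ether (-OCH3) but the ether oxygen is not adjacent to a C=O carbon.
(B) contains a methyl-ester group (-C(=O)OCH3), which satisfies every atom and bond constraint.
(C) has a primary amide (-C(=O)NH2) but the carbonyl is bonded to N, not to an O-C linkage.
(D) has a primary amide (-C(=O)NH2) but the carbonyl is bonded to N, not to an O-C linkage.
So the answer is (B).

B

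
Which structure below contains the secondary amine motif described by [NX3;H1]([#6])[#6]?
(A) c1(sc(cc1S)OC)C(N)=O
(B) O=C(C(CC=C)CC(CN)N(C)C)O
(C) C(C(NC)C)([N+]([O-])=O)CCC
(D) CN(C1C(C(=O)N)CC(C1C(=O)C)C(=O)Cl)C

[NX3;H1]([#6])[#6] describes a trivalent nitrogen with one H, bonded to two carbons (a secondary amine).
(A) has a primary amide (-C(=O)NH2) but the -C(=O)NH2 nitrogen has H2, not H1.
(B) has a primary amino group (-NH2) but the nitrogen has H2 and only one carbon neighbour.
(C) contains an N-methylamino group (-NHCH3), which satisfies every atom and bond constraint.
(D) has a primary amide (-C(=O)NH2) but the -C(=O)NH2 nitrogen has H2, not H1.
So the answer is (C).

C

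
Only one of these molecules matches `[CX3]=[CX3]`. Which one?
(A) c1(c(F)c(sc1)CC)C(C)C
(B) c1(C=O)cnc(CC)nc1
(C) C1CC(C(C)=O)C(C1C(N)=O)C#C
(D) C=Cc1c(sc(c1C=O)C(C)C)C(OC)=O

D

[CX3]=[CX3] describes a non-aromatic C=C double bond between two sp2 carbons (an alkene).
(A) has an ethyl group (-CH2CH3) but its C-C bond is a single bond between CX4 carbons, not CX3=CX3.
(B) has an ethyl group (-CH2CH3) but its C-C bond is a single bond between CX4 carbons, not CX3=CX3.
(C) has an ethynyl group (-C#CH) but the C-C bond is a triple bond, not a double bond.
(D) contains a vinyl group (-CH=CH2), which satisfies every atom and bond constraint.
So the answer is (D).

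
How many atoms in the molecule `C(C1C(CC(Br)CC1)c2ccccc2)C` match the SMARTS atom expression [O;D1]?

0

The query [O;D1] means: aliphatic oxygen bonded to exactly one heavy atom.
Check the 15 heavy atoms by environment: 3× C (D3) → no; 4× C (D2) → no; 1× c (aromatic, D3) → no; 5× c (aromatic, D2) → no; 1× Br (D1) → no; 1× C (D1) → no.
No environment satisfies the query, so 0 matching atoms.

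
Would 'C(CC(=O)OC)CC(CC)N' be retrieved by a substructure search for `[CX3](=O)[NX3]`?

The pattern [CX3](=O)[NX3] describes a carbonyl carbon bonded to a trivalent nitrogen — an amide.
The closest candidate here is a methyl-ester group (-C(=O)OCH3), but the carbonyl is bonded to O, not to an NX3 nitrogen. No other fragment satisfies the full query, so there is no match.

No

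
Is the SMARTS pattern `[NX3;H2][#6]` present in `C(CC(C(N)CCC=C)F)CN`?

Yes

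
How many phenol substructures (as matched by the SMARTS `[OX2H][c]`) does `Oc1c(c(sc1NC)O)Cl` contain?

[OX2H][c] is the SMARTS for a phenol: a hydroxyl oxygen attached to an aromatic carbon.
The molecule carries 2 separate instances of a hydroxyl group (-OH) meeting every constraint; each maps to a distinct set of atoms, giving 2 matches.

2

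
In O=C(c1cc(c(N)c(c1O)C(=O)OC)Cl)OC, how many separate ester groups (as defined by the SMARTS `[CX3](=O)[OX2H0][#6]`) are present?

[CX3](=O)[OX2H0][#6] is the SMARTS for an ester: a carbonyl carbon bonded to an oxygen that is itself bonded to carbon (no H on that O).
The molecule carries 2 separate instances of a methyl-ester group (-C(=O)OCH3) meeting every constraint; each maps to a distinct set of atoms, giving 2 matches.

2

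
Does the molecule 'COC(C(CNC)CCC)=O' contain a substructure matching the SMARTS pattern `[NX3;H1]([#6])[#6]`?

Yes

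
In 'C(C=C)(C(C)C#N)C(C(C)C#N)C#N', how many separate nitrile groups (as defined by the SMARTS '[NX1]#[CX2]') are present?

3

[NX1]#[CX2] is the SMARTS for a nitrile: a nitrogen triple-bonded to a two-connected carbon.
The molecule carries 3 separate instances of a nitrile (-C#N) meeting every constraint; each maps to a distinct set of atoms, giving 3 matches.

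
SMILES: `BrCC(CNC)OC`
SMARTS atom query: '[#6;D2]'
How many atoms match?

2

Check the 8 heavy atoms by environment: 2× C (D2) → match; 1× C (D3) → no; 1× Br (D1) → no; 1× N (D2) → no; 2× C (D1) → no; 1× O (D2) → no.
That gives 2 matching atoms.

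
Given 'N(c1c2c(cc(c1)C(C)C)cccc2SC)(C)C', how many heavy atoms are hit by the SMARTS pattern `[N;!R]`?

1

The query [N;!R] means: aliphatic nitrogen not in a ring.
Check the 18 heavy atoms by environment: 10× c (aromatic, in 6-ring) → no; 1× S (acyclic) → no; 6× C (acyclic) → no; 1× N (acyclic) → match.
That gives 1 matching atom.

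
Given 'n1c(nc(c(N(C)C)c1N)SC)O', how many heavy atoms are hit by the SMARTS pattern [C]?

The query [C] means: uppercase C matches aliphatic (non-aromatic) carbon only.
Check the 13 heavy atoms by environment: 2× n (aromatic) → no; 4× c (aromatic) → no; 2× N → no; 3× C → match; 1× S → no; 1× O → no.
That gives 3 matching atoms.

3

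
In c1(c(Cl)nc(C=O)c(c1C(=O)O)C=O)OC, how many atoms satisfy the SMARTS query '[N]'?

Check the 16 heavy atoms by environment: 1× n (aromatic) → no; 5× c (aromatic) → no; 4× C → no; 5× O → no; 1× Cl → no.
No environment satisfies the query, so 0 matching atoms.

0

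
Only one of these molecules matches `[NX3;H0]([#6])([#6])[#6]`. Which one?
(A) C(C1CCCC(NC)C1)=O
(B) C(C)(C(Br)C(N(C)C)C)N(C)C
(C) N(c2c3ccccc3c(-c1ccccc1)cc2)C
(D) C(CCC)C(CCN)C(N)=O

[NX3;H0]([#6])([#6])[#6] describes a trivalent nitrogen with no H, bonded to three carbons (a tertiary amine).
(A) has an N-methylamino group (-NHCH3) but the nitrogen still has one H (H1), not H0.
(B) contains a dimethylamino group (-N(CH3)2), which satisfies every atom and bond constraint.
(C) has an N-methylamino group (-NHCH3) but the nitrogen still has one H (H1), not H0.
(D) has a primary amino group (-NH2) but the nitrogen has H2, not H0 with three carbons.
So the answer is (B).

B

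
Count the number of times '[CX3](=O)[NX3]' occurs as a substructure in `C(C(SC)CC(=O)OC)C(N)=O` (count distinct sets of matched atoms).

1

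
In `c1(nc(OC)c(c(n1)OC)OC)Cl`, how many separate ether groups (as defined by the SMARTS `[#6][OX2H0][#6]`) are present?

3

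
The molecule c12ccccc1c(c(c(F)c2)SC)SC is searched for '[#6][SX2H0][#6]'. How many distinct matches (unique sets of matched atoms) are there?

2

[#6][SX2H0][#6] is the SMARTS for a thioether: an aliphatic sulfur bridging two carbons with no H on the sulfur.
The molecule carries 2 separate instances of a methylthio ether (-SCH3) meeting every constraint; each maps to a distinct set of atoms, giving 2 matches.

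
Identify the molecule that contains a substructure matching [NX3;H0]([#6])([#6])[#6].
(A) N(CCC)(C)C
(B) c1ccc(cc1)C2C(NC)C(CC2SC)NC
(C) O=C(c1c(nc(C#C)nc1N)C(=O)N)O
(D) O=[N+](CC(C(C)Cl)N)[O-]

A

[NX3;H0]([#6])([#6])[#6] describes a trivalent nitrogen with no H, bonded to three carbons (a tertiary amine).
(A) contains a dimethylamino group (-N(CH3)2), which satisfies every atom and bond constraint.
(B) has an N-methylamino group (-NHCH3) but the nitrogen still has one H (H1), not H0.
(C) has a primary amino group (-NH2) but the nitrogen has H2, not H0 with three carbons.
(D) has a primary amino group (-NH2) but the nitrogen has H2, not H0 with three carbons.
So the answer is (A).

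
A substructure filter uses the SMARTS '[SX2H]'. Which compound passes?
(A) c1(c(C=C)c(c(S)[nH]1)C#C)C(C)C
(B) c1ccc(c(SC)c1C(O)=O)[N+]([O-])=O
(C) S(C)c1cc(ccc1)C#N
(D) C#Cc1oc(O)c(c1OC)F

A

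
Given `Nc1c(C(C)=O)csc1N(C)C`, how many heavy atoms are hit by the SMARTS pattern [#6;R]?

4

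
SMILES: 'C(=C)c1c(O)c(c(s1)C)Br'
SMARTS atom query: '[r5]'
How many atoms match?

5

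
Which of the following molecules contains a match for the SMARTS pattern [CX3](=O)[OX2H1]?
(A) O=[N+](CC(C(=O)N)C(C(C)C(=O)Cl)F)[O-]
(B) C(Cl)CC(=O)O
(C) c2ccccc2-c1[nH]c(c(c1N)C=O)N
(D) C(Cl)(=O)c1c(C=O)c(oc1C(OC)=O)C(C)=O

[CX3](=O)[OX2H1] describes an sp2 carbon double-bonded to O and single-bonded to an -OH oxygen (a carboxylic acid).
(A) has an acyl chloride (-C(=O)Cl) but the carbonyl is bonded to Cl, not to an -OH oxygen.
(B) contains a carboxylic acid group (-C(=O)OH), which satisfies every atom and bond constraint.
(C) has an aldehyde (-CHO) but there is no singly-bonded oxygen on the carbonyl carbon.
(D) has an aldehyde (-CHO) but there is no singly-bonded oxygen on the carbonyl carbon.
So the answer is (B).

B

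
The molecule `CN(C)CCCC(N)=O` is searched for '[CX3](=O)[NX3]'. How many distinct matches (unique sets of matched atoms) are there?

1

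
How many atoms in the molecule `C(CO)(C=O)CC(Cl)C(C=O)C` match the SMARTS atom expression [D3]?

The query [D3] means: atom with exactly three heavy-atom neighbours.
Check the 12 heavy atoms by environment: 4× C (D2) → no; 3× C (D3) → match; 1× C (D1) → no; 3× O (D1) → no; 1× Cl (D1) → no.
That gives 3 matching atoms.

3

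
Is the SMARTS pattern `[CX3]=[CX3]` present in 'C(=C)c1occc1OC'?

The pattern [CX3]=[CX3] describes a non-aromatic C=C double bond between two sp2 carbons — an alkene.
The molecule carries a vinyl group (-CH=CH2), whose atoms satisfy every constraint of the query, so the pattern matches.

Yes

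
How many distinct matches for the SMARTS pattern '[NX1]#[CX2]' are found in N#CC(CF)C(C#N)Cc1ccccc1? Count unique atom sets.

[NX1]#[CX2] is the SMARTS for a nitrile: a nitrogen triple-bonded to a two-connected carbon.
The molecule carries 2 separate instances of a nitrile (-C#N) meeting every constraint; each maps to a distinct set of atoms, giving 2 matches.

2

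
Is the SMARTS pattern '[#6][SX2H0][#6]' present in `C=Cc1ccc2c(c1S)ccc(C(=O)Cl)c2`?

No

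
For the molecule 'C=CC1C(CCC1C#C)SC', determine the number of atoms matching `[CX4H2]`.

2

The query [CX4H2] means: sp3 carbon (X4) with exactly two hydrogens.
Check the 11 heavy atoms by environment: 2× C (H2, X4) → match; 3× C (H1, X4) → no; 1× C (H0, X2) → no; 1× C (H1, X2) → no; 1× S (H0, X2) → no; 1× C (H3, X4) → no; 1× C (H1, X3) → no; 1× C (H2, X3) → no.
That gives 2 matching atoms.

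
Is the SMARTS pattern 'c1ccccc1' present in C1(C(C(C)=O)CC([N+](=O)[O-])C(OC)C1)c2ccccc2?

Yes

The pattern c1ccccc1 describes six aromatic carbons in a ring — a benzene ring.
The molecule carries a phenyl ring, whose atoms satisfy every constraint of the query, so the pattern matches.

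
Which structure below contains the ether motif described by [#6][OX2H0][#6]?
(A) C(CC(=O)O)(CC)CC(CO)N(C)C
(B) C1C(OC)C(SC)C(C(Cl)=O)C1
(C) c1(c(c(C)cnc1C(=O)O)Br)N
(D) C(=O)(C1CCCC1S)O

[#6][OX2H0][#6] describes an aliphatic oxygen bridging two carbons with no H on the oxygen (an ether).
(A) has a carboxylic acid group (-C(=O)OH) but the -OH oxygen has H1; the =O is OX1, not OX2.
(B) contains a methoxy ether (-OCH3), which satisfies every atom and bond constraint.
(C) has a carboxylic acid group (-C(=O)OH) but the -OH oxygen has H1; the =O is OX1, not OX2.
(D) has a carboxylic acid group (-C(=O)OH) but the -OH oxygen has H1; the =O is OX1, not OX2.
So the answer is (B).

B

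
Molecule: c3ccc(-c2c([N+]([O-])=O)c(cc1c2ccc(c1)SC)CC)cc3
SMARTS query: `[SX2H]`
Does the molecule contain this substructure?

No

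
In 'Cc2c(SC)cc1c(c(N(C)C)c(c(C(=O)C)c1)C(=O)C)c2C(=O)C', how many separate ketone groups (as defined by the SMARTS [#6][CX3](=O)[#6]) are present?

[#6][CX3](=O)[#6] is the SMARTS for a ketone: a carbonyl carbon (no H) flanked by two carbons.
The molecule carries 3 separate instances of an acetyl/ketone group (-C(=O)CH3) meeting every constraint; each maps to a distinct set of atoms, giving 3 matches.

3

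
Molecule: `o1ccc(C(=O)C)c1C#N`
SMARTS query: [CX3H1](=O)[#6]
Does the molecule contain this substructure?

No

The pattern [CX3H1](=O)[#6] describes an sp2 carbon with one H, double-bonded to O and single-bonded to carbon — an aldehyde.
The closest candidate here is an acetyl/ketone group (-C(=O)CH3), but the carbonyl carbon has H0 (two carbon neighbours), not H1. No other fragment satisfies the full query, so there is no match.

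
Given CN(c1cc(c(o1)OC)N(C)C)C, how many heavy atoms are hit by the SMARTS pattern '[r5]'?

5

The query [r5] means: r5 matches atoms in a five-membered ring.
Check the 13 heavy atoms by environment: 1× o (aromatic, in 5-ring) → match; 4× c (aromatic, in 5-ring) → match; 2× N (acyclic) → no; 5× C (acyclic) → no; 1× O (acyclic) → no.
Summing the matching environments: 1 + 4 = 5 matching atoms.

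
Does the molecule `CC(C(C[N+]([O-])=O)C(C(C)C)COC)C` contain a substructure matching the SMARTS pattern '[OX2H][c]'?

The pattern [OX2H][c] describes a hydroxyl oxygen attached to an aromatic carbon — a phenol.
The closest candidate here is a methoxy ether (-OCH3), but the oxygen has H0, not H1. No other fragment satisfies the full query, so there is no match.

No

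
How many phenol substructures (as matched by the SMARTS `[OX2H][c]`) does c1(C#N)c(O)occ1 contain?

1

[OX2H][c] is the SMARTS for a phenol: a hydroxyl oxygen attached to an aromatic carbon.
Exactly one fragment in the molecule meets all constraints, giving 1 match.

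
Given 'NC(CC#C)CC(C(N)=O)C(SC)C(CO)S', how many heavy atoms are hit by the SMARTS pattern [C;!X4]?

3

The query [C;!X4] means: aliphatic carbon that does not have four total connections.
Check the 17 heavy atoms by environment: 8× C (X4) → no; 2× C (X2) → match; 1× C (X3) → match; 1× O (X1) → no; 2× N (X3) → no; 2× S (X2) → no; 1× O (X2) → no.
Summing the matching environments: 2 + 1 = 3 matching atoms.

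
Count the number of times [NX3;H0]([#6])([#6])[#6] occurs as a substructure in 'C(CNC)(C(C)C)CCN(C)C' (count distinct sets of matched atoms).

1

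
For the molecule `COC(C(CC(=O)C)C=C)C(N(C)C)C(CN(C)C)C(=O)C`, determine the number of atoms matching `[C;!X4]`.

4

Check the 22 heavy atoms by environment: 13× C (X4) → no; 1× O (X2) → no; 2× N (X3) → no; 4× C (X3) → match; 2× O (X1) → no.
That gives 4 matching atoms.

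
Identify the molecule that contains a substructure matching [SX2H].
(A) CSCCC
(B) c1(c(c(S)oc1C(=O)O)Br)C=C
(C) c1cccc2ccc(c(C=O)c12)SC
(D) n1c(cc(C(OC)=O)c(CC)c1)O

B

[SX2H] describes an aliphatic sulfur with two connections, one being H (a thiol).
(A) has a methylthio ether (-SCH3) but the sulfur has H0 (bonded to two carbons), not H1.
(B) contains a thiol (-SH), which satisfies every atom and bond constraint.
(C) has a methylthio ether (-SCH3) but the sulfur has H0 (bonded to two carbons), not H1.
(D) has a hydroxyl group (-OH) but it is an -OH, not an -SH.
So the answer is (B).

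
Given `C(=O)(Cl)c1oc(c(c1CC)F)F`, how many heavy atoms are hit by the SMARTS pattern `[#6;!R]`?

3

Check the 12 heavy atoms by environment: 1× o (aromatic, in 5-ring) → no; 4× c (aromatic, in 5-ring) → no; 3× C (acyclic) → match; 1× O (acyclic) → no; 1× Cl (acyclic) → no; 2× F (acyclic) → no.
That gives 3 matching atoms.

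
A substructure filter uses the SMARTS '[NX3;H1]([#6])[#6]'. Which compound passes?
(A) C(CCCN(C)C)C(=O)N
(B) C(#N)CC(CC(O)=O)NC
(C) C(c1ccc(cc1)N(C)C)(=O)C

[NX3;H1]([#6])[#6] describes a trivalent nitrogen with one H, bonded to two carbons (a secondary amine).
(A) has a dimethylamino group (-N(CH3)2) but the nitrogen has H0, not H1.
(B) contains an N-methylamino group (-NHCH3), which satisfies every atom and bond constraint.
(C) has a dimethylamino group (-N(CH3)2) but the nitrogen has H0, not H1.
So the answer is (B).

B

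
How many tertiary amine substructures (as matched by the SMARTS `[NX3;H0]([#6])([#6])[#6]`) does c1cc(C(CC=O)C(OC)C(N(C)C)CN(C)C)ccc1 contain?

2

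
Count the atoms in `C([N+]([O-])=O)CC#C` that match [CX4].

2

Check the 7 heavy atoms by environment: 2× C (X4) → match; 1× N (charge +1, X3) → no; 1× O (charge -1, X1) → no; 1× O (X1) → no; 2× C (X2) → no.
That gives 2 matching atoms.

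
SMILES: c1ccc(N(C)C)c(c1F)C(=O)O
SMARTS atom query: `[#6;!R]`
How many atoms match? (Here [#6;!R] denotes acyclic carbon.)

The query [#6;!R] means: carbon not in any ring.
Check the 13 heavy atoms by environment: 6× c (aromatic, in 6-ring) → no; 1× N (acyclic) → no; 3× C (acyclic) → match; 2× O (acyclic) → no; 1× F (acyclic) → no.
That gives 3 matching atoms.

3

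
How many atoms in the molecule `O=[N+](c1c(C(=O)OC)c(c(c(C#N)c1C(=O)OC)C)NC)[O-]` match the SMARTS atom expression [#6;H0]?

9

The query [#6;H0] means: any carbon with no attached hydrogen.
Check the 22 heavy atoms by environment: 6× c (aromatic, H0) → match; 3× C (H0) → match; 5× O (H0) → no; 4× C (H3) → no; 1× N (H1) → no; 1× N (charge +1, H0) → no; 1× O (charge -1, H0) → no; 1× N (H0) → no.
Summing the matching environments: 6 + 3 = 9 matching atoms.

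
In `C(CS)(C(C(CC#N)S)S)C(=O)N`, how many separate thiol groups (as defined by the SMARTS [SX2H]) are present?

[SX2H] is the SMARTS for a thiol: an aliphatic sulfur with two connections, one being H.
The molecule carries 3 separate instances of a thiol (-SH) meeting every constraint; each maps to a distinct set of atoms, giving 3 matches.

3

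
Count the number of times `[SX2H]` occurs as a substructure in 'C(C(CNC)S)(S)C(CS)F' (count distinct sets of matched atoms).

3

[SX2H] is the SMARTS for a thiol: an aliphatic sulfur with two connections, one being H.
The molecule carries 3 separate instances of a thiol (-SH) meeting every constraint; each maps to a distinct set of atoms, giving 3 matches.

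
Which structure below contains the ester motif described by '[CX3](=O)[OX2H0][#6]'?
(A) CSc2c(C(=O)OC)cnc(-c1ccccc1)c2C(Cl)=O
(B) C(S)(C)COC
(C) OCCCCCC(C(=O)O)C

A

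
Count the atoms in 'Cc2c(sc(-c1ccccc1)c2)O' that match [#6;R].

10

The query [#6;R] means: carbon that is part of a ring.
Check the 13 heavy atoms by environment: 1× s (aromatic, in 5-ring) → no; 4× c (aromatic, in 5-ring) → match; 1× O (acyclic) → no; 1× C (acyclic) → no; 6× c (aromatic, in 6-ring) → match.
Summing the matching environments: 4 + 6 = 10 matching atoms.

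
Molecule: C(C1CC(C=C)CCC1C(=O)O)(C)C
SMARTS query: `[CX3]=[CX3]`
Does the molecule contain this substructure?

The pattern [CX3]=[CX3] describes a non-aromatic C=C double bond between two sp2 carbons — an alkene.
The molecule carries a vinyl group (-CH=CH2), whose atoms satisfy every constraint of the query, so the pattern matches.

Yes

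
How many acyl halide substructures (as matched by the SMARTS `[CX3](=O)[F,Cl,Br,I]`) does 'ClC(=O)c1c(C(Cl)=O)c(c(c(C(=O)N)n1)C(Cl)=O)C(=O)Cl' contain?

[CX3](=O)[F,Cl,Br,I] is the SMARTS for an acyl halide: a carbonyl carbon bonded to a halogen.
The molecule carries 4 separate instances of an acyl chloride (-C(=O)Cl) meeting every constraint; each maps to a distinct set of atoms, giving 4 matches.

4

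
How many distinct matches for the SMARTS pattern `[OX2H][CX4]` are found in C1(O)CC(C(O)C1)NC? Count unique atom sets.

[OX2H][CX4] is the SMARTS for an aliphatic alcohol: a hydroxyl oxygen bound to an sp3 (X4) carbon.
The molecule carries 2 separate instances of a hydroxyl group (-OH) meeting every constraint; each maps to a distinct set of atoms, giving 2 matches.

2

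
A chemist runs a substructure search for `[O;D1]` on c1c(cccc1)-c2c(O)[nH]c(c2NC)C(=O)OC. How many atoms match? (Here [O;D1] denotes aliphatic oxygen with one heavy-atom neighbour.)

2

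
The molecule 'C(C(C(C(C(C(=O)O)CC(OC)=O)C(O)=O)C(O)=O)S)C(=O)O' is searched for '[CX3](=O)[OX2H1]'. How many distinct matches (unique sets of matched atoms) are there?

4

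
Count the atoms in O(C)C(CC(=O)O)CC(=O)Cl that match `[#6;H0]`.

2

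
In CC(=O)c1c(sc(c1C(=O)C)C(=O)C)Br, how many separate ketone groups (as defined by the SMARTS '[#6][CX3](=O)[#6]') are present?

3

[#6][CX3](=O)[#6] is the SMARTS for a ketone: a carbonyl carbon (no H) flanked by two carbons.
The molecule carries 3 separate instances of an acetyl/ketone group (-C(=O)CH3) meeting every constraint; each maps to a distinct set of atoms, giving 3 matches.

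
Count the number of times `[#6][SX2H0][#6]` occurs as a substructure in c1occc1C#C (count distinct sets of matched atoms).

0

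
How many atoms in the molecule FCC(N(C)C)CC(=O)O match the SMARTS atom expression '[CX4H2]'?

2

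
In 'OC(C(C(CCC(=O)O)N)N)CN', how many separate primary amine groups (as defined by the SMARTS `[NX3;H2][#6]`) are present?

[NX3;H2][#6] is the SMARTS for a primary amine: a trivalent nitrogen with two H attached to carbon.
The molecule carries 3 separate instances of a primary amino group (-NH2) meeting every constraint; each maps to a distinct set of atoms, giving 3 matches.

3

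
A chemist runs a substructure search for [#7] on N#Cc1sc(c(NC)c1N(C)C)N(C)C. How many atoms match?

4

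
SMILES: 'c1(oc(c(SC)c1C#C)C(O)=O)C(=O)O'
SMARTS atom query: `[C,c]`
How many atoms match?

9

Check the 15 heavy atoms by environment: 1× o (aromatic) → no; 4× c (aromatic) → match; 1× S → no; 5× C → match; 4× O → no.
Summing the matching environments: 4 + 5 = 9 matching atoms.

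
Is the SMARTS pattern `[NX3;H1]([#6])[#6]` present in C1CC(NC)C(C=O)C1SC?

Yes

The pattern [NX3;H1]([#6])[#6] describes a trivalent nitrogen with one H, bonded to two carbons — a secondary amine.
The molecule carries an N-methylamino group (-NHCH3), whose atoms satisfy every constraint of the query, so the pattern matches.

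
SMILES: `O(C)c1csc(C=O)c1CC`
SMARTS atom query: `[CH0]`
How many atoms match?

0

The query [CH0] means: aliphatic carbon with no attached hydrogen.
Check the 11 heavy atoms by environment: 1× s (aromatic, H0) → no; 1× c (aromatic, H1) → no; 3× c (aromatic, H0) → no; 2× O (H0) → no; 2× C (H3) → no; 1× C (H1) → no; 1× C (H2) → no.
No environment satisfies the query, so 0 matching atoms.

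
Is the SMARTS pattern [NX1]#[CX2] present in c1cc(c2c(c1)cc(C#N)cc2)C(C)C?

The pattern [NX1]#[CX2] describes a nitrogen triple-bonded to a two-connected carbon — a nitrile.
The molecule carries a nitrile (-C#N), whose atoms satisfy every constraint of the query, so the pattern matches.

Yes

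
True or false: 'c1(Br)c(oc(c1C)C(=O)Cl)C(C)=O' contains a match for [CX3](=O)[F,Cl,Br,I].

True

The pattern [CX3](=O)[F,Cl,Br,I] describes a carbonyl carbon bonded to a halogen — an acyl halide.
The molecule carries an acyl chloride (-C(=O)Cl), whose atoms satisfy every constraint of the query, so the pattern matches.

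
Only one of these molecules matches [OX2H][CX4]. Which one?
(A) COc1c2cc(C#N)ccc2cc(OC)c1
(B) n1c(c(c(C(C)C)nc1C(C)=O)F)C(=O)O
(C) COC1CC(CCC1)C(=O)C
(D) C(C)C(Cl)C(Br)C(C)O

D

[OX2H][CX4] describes a hydroxyl oxygen bound to an sp3 (X4) carbon (an aliphatic alcohol).
(A) has a methoxy ether (-OCH3) but the oxygen has H0 (ether), not H1.
(B) has a carboxylic acid group (-C(=O)OH) but the -OH is on a CX3 carbonyl carbon, not a CX4 carbon.
(C) has a methoxy ether (-OCH3) but the oxygen has H0 (ether), not H1.
(D) contains a hydroxyl group (-OH), which satisfies every atom and bond constraint.
So the answer is (D).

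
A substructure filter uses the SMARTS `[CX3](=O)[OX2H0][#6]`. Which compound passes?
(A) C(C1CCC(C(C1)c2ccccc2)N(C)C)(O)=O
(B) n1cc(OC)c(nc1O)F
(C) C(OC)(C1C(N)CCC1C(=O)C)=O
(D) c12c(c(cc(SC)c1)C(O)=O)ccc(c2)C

[CX3](=O)[OX2H0][#6] describes a carbonyl carbon bonded to an oxygen that is itself bonded to carbon (no H on that O) (an ester).
(A) has a carboxylic acid group (-C(=O)OH) but the singly-bonded O carries H (OX2H1, not H0).
(B) has a methoxy ether (-OCH3) but the ether oxygen is not adjacent to a C=O carbon.
(C) contains a methyl-ester group (-C(=O)OCH3), which satisfies every atom and bond constraint.
(D) has a carboxylic acid group (-C(=O)OH) but the singly-bonded O carries H (OX2H1, not H0).
So the answer is (C).

C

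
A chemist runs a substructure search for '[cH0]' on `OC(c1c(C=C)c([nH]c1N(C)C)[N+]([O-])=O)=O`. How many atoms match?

4

The query [cH0] means: aromatic carbon with no attached hydrogen (substituted or ring-fusion).
Check the 16 heavy atoms by environment: 1× n (aromatic, H1) → no; 4× c (aromatic, H0) → match; 1× N (H0) → no; 2× C (H3) → no; 1× C (H1) → no; 1× C (H2) → no; 1× N (charge +1, H0) → no; 1× O (charge -1, H0) → no; 2× O (H0) → no; 1× C (H0) → no; 1× O (H1) → no.
That gives 4 matching atoms.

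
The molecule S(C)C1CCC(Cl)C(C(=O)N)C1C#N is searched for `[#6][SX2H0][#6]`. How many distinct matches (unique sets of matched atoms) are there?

1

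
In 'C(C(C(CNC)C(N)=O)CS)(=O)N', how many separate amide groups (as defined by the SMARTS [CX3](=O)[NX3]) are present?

2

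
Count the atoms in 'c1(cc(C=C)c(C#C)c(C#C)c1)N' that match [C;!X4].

Check the 13 heavy atoms by environment: 6× c (aromatic, X3) → no; 4× C (X2) → match; 2× C (X3) → match; 1× N (X3) → no.
Summing the matching environments: 4 + 2 = 6 matching atoms.

6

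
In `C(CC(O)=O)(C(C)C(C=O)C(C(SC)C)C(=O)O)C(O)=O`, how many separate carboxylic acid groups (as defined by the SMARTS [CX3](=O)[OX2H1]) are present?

3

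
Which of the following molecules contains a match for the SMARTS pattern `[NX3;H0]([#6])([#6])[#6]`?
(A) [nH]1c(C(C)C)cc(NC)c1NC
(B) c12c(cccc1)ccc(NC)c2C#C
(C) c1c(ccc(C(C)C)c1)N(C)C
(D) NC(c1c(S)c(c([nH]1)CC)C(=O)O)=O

C

[NX3;H0]([#6])([#6])[#6] describes a trivalent nitrogen with no H, bonded to three carbons (a tertiary amine).
(A) has an N-methylamino group (-NHCH3) but the nitrogen still has one H (H1), not H0.
(B) has an N-methylamino group (-NHCH3) but the nitrogen still has one H (H1), not H0.
(C) contains a dimethylamino group (-N(CH3)2), which satisfies every atom and bond constraint.
(D) has a primary amide (-C(=O)NH2) but the amide nitrogen has H2 and only one carbon neighbour.
So the answer is (C).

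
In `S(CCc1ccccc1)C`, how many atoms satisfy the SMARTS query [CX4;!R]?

3

Check the 10 heavy atoms by environment: 3× C (X4, acyclic) → match; 1× S (X2, acyclic) → no; 6× c (aromatic, X3, in 6-ring) → no.
That gives 3 matching atoms.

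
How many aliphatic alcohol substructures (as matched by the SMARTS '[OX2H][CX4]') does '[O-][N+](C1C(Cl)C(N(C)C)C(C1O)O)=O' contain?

2

[OX2H][CX4] is the SMARTS for an aliphatic alcohol: a hydroxyl oxygen bound to an sp3 (X4) carbon.
The molecule carries 2 separate instances of a hydroxyl group (-OH) meeting every constraint; each maps to a distinct set of atoms, giving 2 matches.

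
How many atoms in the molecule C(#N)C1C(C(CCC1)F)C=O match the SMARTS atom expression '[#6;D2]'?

Check the 11 heavy atoms by environment: 5× C (D2) → match; 3× C (D3) → no; 1× F (D1) → no; 1× O (D1) → no; 1× N (D1) → no.
That gives 5 matching atoms.

5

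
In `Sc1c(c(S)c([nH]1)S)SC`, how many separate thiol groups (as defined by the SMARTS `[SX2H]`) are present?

3

[SX2H] is the SMARTS for a thiol: an aliphatic sulfur with two connections, one being H.
The molecule carries 3 separate instances of a thiol (-SH) meeting every constraint; each maps to a distinct set of atoms, giving 3 matches.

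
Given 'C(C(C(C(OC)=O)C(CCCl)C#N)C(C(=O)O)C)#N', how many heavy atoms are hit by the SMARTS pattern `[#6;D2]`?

The query [#6;D2] means: any carbon bonded to exactly two heavy atoms.
Check the 19 heavy atoms by environment: 2× C (D1) → no; 6× C (D3) → no; 4× C (D2) → match; 3× O (D1) → no; 2× N (D1) → no; 1× Cl (D1) → no; 1× O (D2) → no.
That gives 4 matching atoms.

4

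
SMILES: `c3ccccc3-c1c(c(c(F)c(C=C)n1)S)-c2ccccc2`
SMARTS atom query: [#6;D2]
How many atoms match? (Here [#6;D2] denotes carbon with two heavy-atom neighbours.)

11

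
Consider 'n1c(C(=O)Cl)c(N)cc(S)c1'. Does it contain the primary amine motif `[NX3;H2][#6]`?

Yes

The pattern [NX3;H2][#6] describes a trivalent nitrogen with two H attached to carbon — a primary amine.
The molecule carries a primary amino group (-NH2), whose atoms satisfy every constraint of the query, so the pattern matches.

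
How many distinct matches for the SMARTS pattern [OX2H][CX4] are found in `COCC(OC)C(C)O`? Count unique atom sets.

1

[OX2H][CX4] is the SMARTS for an aliphatic alcohol: a hydroxyl oxygen bound to an sp3 (X4) carbon.
Exactly one fragment in the molecule meets all constraints, giving 1 match.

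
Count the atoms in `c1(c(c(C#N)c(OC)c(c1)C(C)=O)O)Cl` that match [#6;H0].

7

Check the 15 heavy atoms by environment: 5× c (aromatic, H0) → match; 1× c (aromatic, H1) → no; 2× O (H0) → no; 2× C (H3) → no; 1× O (H1) → no; 1× Cl (H0) → no; 2× C (H0) → match; 1× N (H0) → no.
Summing the matching environments: 5 + 2 = 7 matching atoms.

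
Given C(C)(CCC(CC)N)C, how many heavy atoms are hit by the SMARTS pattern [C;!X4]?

0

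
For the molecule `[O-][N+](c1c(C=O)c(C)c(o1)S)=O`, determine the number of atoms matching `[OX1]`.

Check the 12 heavy atoms by environment: 1× o (aromatic, X2) → no; 4× c (aromatic, X3) → no; 1× C (X3) → no; 2× O (X1) → match; 1× C (X4) → no; 1× N (charge +1, X3) → no; 1× O (charge -1, X1) → match; 1× S (X2) → no.
Summing the matching environments: 2 + 1 = 3 matching atoms.

3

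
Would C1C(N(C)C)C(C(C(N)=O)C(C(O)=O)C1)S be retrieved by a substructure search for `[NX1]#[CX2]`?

The pattern [NX1]#[CX2] describes a nitrogen triple-bonded to a two-connected carbon — a nitrile.
The closest candidate here is a primary amide (-C(=O)NH2), but the nitrogen is NX3, not NX1. No other fragment satisfies the full query, so there is no match.

No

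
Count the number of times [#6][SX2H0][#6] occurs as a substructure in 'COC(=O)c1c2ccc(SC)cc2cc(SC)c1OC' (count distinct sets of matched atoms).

2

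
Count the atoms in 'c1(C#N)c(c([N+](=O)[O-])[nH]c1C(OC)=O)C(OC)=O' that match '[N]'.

The query [N] means: uppercase N matches aliphatic (non-aromatic) nitrogen only.
Check the 18 heavy atoms by environment: 1× n (aromatic) → no; 4× c (aromatic) → no; 5× C → no; 5× O → no; 1× N (charge +1) → match; 1× O (charge -1) → no; 1× N → match.
Summing the matching environments: 1 + 1 = 2 matching atoms.

2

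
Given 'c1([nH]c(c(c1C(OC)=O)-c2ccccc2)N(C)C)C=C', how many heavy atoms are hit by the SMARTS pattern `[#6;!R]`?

6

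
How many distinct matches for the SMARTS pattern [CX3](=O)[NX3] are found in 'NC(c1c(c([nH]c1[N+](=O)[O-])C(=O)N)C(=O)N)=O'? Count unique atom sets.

3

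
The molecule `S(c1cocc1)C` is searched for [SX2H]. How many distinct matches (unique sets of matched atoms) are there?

0

[SX2H] is the SMARTS for a thiol: an aliphatic sulfur with two connections, one being H.
The molecule has a methylthio ether (-SCH3), but the sulfur has H0 (bonded to two carbons), not H1; nothing else fits, so there are 0 matches.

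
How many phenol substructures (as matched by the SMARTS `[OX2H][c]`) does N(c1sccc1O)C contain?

1

[OX2H][c] is the SMARTS for a phenol: a hydroxyl oxygen attached to an aromatic carbon.
Exactly one fragment in the molecule meets all constraints, giving 1 match.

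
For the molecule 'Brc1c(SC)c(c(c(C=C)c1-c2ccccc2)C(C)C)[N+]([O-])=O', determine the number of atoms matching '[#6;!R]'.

6

The query [#6;!R] means: carbon not in any ring.
Check the 23 heavy atoms by environment: 12× c (aromatic, in 6-ring) → no; 1× N (charge +1, acyclic) → no; 1× O (charge -1, acyclic) → no; 1× O (acyclic) → no; 6× C (acyclic) → match; 1× S (acyclic) → no; 1× Br (acyclic) → no.
That gives 6 matching atoms.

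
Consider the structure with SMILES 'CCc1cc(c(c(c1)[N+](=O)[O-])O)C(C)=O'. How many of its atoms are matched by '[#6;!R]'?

Check the 15 heavy atoms by environment: 6× c (aromatic, in 6-ring) → no; 1× N (charge +1, acyclic) → no; 1× O (charge -1, acyclic) → no; 3× O (acyclic) → no; 4× C (acyclic) → match.
That gives 4 matching atoms.

4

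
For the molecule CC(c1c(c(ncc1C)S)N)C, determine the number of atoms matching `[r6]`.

The query [r6] means: r6 matches atoms in a six-membered ring.
Check the 12 heavy atoms by environment: 1× n (aromatic, in 6-ring) → match; 5× c (aromatic, in 6-ring) → match; 1× N (acyclic) → no; 1× S (acyclic) → no; 4× C (acyclic) → no.
Summing the matching environments: 1 + 5 = 6 matching atoms.

6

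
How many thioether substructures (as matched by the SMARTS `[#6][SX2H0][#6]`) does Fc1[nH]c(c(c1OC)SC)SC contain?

2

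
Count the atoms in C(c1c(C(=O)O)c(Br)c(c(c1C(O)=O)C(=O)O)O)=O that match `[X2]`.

Check the 19 heavy atoms by environment: 6× c (aromatic, X3) → no; 4× C (X3) → no; 4× O (X1) → no; 4× O (X2) → match; 1× Br (X1) → no.
That gives 4 matching atoms.

4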